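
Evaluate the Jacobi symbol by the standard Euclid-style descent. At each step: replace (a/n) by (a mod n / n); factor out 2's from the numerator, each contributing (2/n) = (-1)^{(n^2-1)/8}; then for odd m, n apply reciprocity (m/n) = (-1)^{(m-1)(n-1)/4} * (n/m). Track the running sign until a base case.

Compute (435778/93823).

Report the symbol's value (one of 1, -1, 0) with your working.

(435778/93823): 435778 mod 93823 = 60486, so (435778/93823) = (60486/93823)
factor out 2^1: 60486 = 2^1·30243; with 93823 mod 8 = 7, (2/93823) = +1; sign now +1; continue with (30243/93823)
flip (30243/93823) -> (93823/30243): both odd, 30243 mod 4 = 3, 93823 mod 4 = 3, so the flip contributes -1; sign now -1
(93823/30243): 93823 mod 30243 = 3094, so (93823/30243) = (3094/30243)
factor out 2^1: 3094 = 2^1·1547; with 30243 mod 8 = 3, (2/30243) = -1; sign now +1; continue with (1547/30243)
flip (1547/30243) -> (30243/1547): both odd, 1547 mod 4 = 3, 30243 mod 4 = 3, so the flip contributes -1; sign now -1
(30243/1547): 30243 mod 1547 = 850, so (30243/1547) = (850/1547)
factor out 2^1: 850 = 2^1·425; with 1547 mod 8 = 3, (2/1547) = -1; sign now +1; continue with (425/1547)
flip (425/1547) -> (1547/425): both odd, 425 mod 4 = 1, 1547 mod 4 = 3, so the flip contributes +1; sign now +1
(1547/425): 1547 mod 425 = 272, so (1547/425) = (272/425)
factor out 2^4: 272 = 2^4·17; with 425 mod 8 = 1, (2/425) = +1; sign now +1; continue with (17/425)
flip (17/425) -> (425/17): both odd, 17 mod 4 = 1, 425 mod 4 = 1, so the flip contributes +1; sign now +1
(425/17): 425 mod 17 = 0, so (425/17) = (0/17)
reached (0/17); gcd(a, n) > 1, so (0/17) = 0 and the symbol is 0

0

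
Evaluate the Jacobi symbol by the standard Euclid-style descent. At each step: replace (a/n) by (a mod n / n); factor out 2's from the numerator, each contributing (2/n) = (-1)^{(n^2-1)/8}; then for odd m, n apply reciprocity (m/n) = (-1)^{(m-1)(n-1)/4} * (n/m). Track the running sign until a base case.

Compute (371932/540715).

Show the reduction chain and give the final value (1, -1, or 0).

371932 = 2^2·92983; (2/540715) = -1 since 540715 mod 8 = 3, so (371932/540715) = (-1)^2·(92983/540715); sign now +1
reciprocity: (92983/540715) = -1·(540715/92983) since 92983 mod 4 = 3, 540715 mod 4 = 3; sign now -1
(540715/92983) = (75800/92983)   [reduce mod 92983]
75800 = 2^3·9475; (2/92983) = +1 since 92983 mod 8 = 7, so (75800/92983) = (+1)^3·(9475/92983); sign now -1
reciprocity: (9475/92983) = -1·(92983/9475) since 9475 mod 4 = 3, 92983 mod 4 = 3; sign now +1
(92983/9475) = (7708/9475)   [reduce mod 9475]
7708 = 2^2·1927; (2/9475) = -1 since 9475 mod 8 = 3, so (7708/9475) = (-1)^2·(1927/9475); sign now +1
reciprocity: (1927/9475) = -1·(9475/1927) since 1927 mod 4 = 3, 9475 mod 4 = 3; sign now -1
(9475/1927) = (1767/1927)   [reduce mod 1927]
reciprocity: (1767/1927) = -1·(1927/1767) since 1767 mod 4 = 3, 1927 mod 4 = 3; sign now +1
(1927/1767) = (160/1767)   [reduce mod 1767]
160 = 2^5·5; (2/1767) = +1 since 1767 mod 8 = 7, so (160/1767) = (+1)^5·(5/1767); sign now +1
reciprocity: (5/1767) = +1·(1767/5) since 5 mod 4 = 1, 1767 mod 4 = 3; sign now +1
(1767/5) = (2/5)   [reduce mod 5]
2 = 2^1·1; (2/5) = -1 since 5 mod 8 = 5, so (2/5) = (-1)^1·(1/5); sign now -1
(1/5) = 1; final value = sign = -1

-1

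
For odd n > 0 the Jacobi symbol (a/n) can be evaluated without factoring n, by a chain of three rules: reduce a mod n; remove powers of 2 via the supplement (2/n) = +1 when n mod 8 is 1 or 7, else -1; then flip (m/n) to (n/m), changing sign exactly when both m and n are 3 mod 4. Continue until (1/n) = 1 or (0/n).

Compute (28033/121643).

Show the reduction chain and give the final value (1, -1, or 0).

-1

reciprocity: (28033/121643) = +1·(121643/28033) since 28033 mod 4 = 1, 121643 mod 4 = 3; sign now +1
(121643/28033) = (9511/28033)   [reduce mod 28033]
reciprocity: (9511/28033) = +1·(28033/9511) since 9511 mod 4 = 3, 28033 mod 4 = 1; sign now +1
(28033/9511) = (9011/9511)   [reduce mod 9511]
reciprocity: (9011/9511) = -1·(9511/9011) since 9011 mod 4 = 3, 9511 mod 4 = 3; sign now -1
(9511/9011) = (500/9011)   [reduce mod 9011]
500 = 2^2·125; (2/9011) = -1 since 9011 mod 8 = 3, so (500/9011) = (-1)^2·(125/9011); sign now -1
reciprocity: (125/9011) = +1·(9011/125) since 125 mod 4 = 1, 9011 mod 4 = 3; sign now -1
(9011/125) = (11/125)   [reduce mod 125]
reciprocity: (11/125) = +1·(125/11) since 11 mod 4 = 3, 125 mod 4 = 1; sign now -1
(125/11) = (4/11)   [reduce mod 11]
4 = 2^2·1; (2/11) = -1 since 11 mod 8 = 3, so (4/11) = (-1)^2·(1/11); sign now -1
(1/11) = 1; final value = sign = -1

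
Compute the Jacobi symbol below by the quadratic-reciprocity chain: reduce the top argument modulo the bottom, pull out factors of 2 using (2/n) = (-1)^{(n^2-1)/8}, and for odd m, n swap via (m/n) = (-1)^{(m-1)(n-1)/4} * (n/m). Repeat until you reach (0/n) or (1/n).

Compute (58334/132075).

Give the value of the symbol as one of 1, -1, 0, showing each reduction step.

-1

58334 = 2^1·29167; (2/132075) = -1 since 132075 mod 8 = 3, so (58334/132075) = (-1)^1·(29167/132075); sign now -1
reciprocity: (29167/132075) = -1·(132075/29167) since 29167 mod 4 = 3, 132075 mod 4 = 3; sign now +1
(132075/29167) = (15407/29167)   [reduce mod 29167]
reciprocity: (15407/29167) = -1·(29167/15407) since 15407 mod 4 = 3, 29167 mod 4 = 3; sign now -1
(29167/15407) = (13760/15407)   [reduce mod 15407]
13760 = 2^6·215; (2/15407) = +1 since 15407 mod 8 = 7, so (13760/15407) = (+1)^6·(215/15407); sign now -1
reciprocity: (215/15407) = -1·(15407/215) since 215 mod 4 = 3, 15407 mod 4 = 3; sign now +1
(15407/215) = (142/215)   [reduce mod 215]
142 = 2^1·71; (2/215) = +1 since 215 mod 8 = 7, so (142/215) = (+1)^1·(71/215); sign now +1
reciprocity: (71/215) = -1·(215/71) since 71 mod 4 = 3, 215 mod 4 = 3; sign now -1
(215/71) = (2/71)   [reduce mod 71]
2 = 2^1·1; (2/71) = +1 since 71 mod 8 = 7, so (2/71) = (+1)^1·(1/71); sign now -1
(1/71) = 1; final value = sign = -1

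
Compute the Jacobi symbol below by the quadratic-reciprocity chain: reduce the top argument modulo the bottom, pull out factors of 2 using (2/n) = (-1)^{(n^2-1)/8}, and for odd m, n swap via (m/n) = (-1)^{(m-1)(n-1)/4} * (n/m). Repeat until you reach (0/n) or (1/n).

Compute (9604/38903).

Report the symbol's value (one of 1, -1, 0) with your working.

1

9604 = 2^2·2401; (2/38903) = +1 since 38903 mod 8 = 7, so (9604/38903) = (+1)^2·(2401/38903); sign now +1
reciprocity: (2401/38903) = +1·(38903/2401) since 2401 mod 4 = 1, 38903 mod 4 = 3; sign now +1
(38903/2401) = (487/2401)   [reduce mod 2401]
reciprocity: (487/2401) = +1·(2401/487) since 487 mod 4 = 3, 2401 mod 4 = 1; sign now +1
(2401/487) = (453/487)   [reduce mod 487]
reciprocity: (453/487) = +1·(487/453) since 453 mod 4 = 1, 487 mod 4 = 3; sign now +1
(487/453) = (34/453)   [reduce mod 453]
34 = 2^1·17; (2/453) = -1 since 453 mod 8 = 5, so (34/453) = (-1)^1·(17/453); sign now -1
reciprocity: (17/453) = +1·(453/17) since 17 mod 4 = 1, 453 mod 4 = 1; sign now -1
(453/17) = (11/17)   [reduce mod 17]
reciprocity: (11/17) = +1·(17/11) since 11 mod 4 = 3, 17 mod 4 = 1; sign now -1
(17/11) = (6/11)   [reduce mod 11]
6 = 2^1·3; (2/11) = -1 since 11 mod 8 = 3, so (6/11) = (-1)^1·(3/11); sign now +1
reciprocity: (3/11) = -1·(11/3) since 3 mod 4 = 3, 11 mod 4 = 3; sign now -1
(11/3) = (2/3)   [reduce mod 3]
2 = 2^1·1; (2/3) = -1 since 3 mod 8 = 3, so (2/3) = (-1)^1·(1/3); sign now +1
(1/3) = 1; final value = sign = +1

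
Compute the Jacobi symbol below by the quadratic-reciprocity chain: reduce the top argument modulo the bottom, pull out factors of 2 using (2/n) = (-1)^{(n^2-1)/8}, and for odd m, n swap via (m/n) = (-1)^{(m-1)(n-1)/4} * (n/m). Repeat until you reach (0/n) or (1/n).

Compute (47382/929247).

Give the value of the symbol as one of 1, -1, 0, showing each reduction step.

0

47382 = 2^1·23691; (2/929247) = +1 since 929247 mod 8 = 7, so (47382/929247) = (+1)^1·(23691/929247); sign now +1
reciprocity: (23691/929247) = -1·(929247/23691) since 23691 mod 4 = 3, 929247 mod 4 = 3; sign now -1
(929247/23691) = (5298/23691)   [reduce mod 23691]
5298 = 2^1·2649; (2/23691) = -1 since 23691 mod 8 = 3, so (5298/23691) = (-1)^1·(2649/23691); sign now +1
reciprocity: (2649/23691) = +1·(23691/2649) since 2649 mod 4 = 1, 23691 mod 4 = 3; sign now +1
(23691/2649) = (2499/2649)   [reduce mod 2649]
reciprocity: (2499/2649) = +1·(2649/2499) since 2499 mod 4 = 3, 2649 mod 4 = 1; sign now +1
(2649/2499) = (150/2499)   [reduce mod 2499]
150 = 2^1·75; (2/2499) = -1 since 2499 mod 8 = 3, so (150/2499) = (-1)^1·(75/2499); sign now -1
reciprocity: (75/2499) = -1·(2499/75) since 75 mod 4 = 3, 2499 mod 4 = 3; sign now +1
(2499/75) = (24/75)   [reduce mod 75]
24 = 2^3·3; (2/75) = -1 since 75 mod 8 = 3, so (24/75) = (-1)^3·(3/75); sign now -1
reciprocity: (3/75) = -1·(75/3) since 3 mod 4 = 3, 75 mod 4 = 3; sign now +1
(75/3) = (0/3)   [reduce mod 3]
(0/3) = 0   [gcd(a, n) > 1]; final value = 0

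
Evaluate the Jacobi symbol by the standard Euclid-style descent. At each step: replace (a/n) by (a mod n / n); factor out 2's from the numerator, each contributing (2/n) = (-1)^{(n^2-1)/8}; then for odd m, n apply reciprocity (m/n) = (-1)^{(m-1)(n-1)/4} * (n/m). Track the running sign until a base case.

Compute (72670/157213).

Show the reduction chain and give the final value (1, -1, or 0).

72670 = 2^1·36335; (2/157213) = -1 since 157213 mod 8 = 5, so (72670/157213) = (-1)^1·(36335/157213); sign now -1
reciprocity: (36335/157213) = +1·(157213/36335) since 36335 mod 4 = 3, 157213 mod 4 = 1; sign now -1
(157213/36335) = (11873/36335)   [reduce mod 36335]
reciprocity: (11873/36335) = +1·(36335/11873) since 11873 mod 4 = 1, 36335 mod 4 = 3; sign now -1
(36335/11873) = (716/11873)   [reduce mod 11873]
716 = 2^2·179; (2/11873) = +1 since 11873 mod 8 = 1, so (716/11873) = (+1)^2·(179/11873); sign now -1
reciprocity: (179/11873) = +1·(11873/179) since 179 mod 4 = 3, 11873 mod 4 = 1; sign now -1
(11873/179) = (59/179)   [reduce mod 179]
reciprocity: (59/179) = -1·(179/59) since 59 mod 4 = 3, 179 mod 4 = 3; sign now +1
(179/59) = (2/59)   [reduce mod 59]
2 = 2^1·1; (2/59) = -1 since 59 mod 8 = 3, so (2/59) = (-1)^1·(1/59); sign now -1
(1/59) = 1; final value = sign = -1

-1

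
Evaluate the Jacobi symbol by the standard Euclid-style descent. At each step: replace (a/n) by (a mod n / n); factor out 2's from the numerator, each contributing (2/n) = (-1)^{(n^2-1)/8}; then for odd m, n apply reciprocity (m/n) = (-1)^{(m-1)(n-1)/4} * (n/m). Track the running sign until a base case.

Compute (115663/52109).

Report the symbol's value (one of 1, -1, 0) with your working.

(115663/52109): 115663 mod 52109 = 11445, so (115663/52109) = (11445/52109)
flip (11445/52109) -> (52109/11445): both odd, 11445 mod 4 = 1, 52109 mod 4 = 1, so the flip contributes +1; sign now +1
(52109/11445): 52109 mod 11445 = 6329, so (52109/11445) = (6329/11445)
flip (6329/11445) -> (11445/6329): both odd, 6329 mod 4 = 1, 11445 mod 4 = 1, so the flip contributes +1; sign now +1
(11445/6329): 11445 mod 6329 = 5116, so (11445/6329) = (5116/6329)
factor out 2^2: 5116 = 2^2·1279; with 6329 mod 8 = 1, (2/6329) = +1; sign now +1; continue with (1279/6329)
flip (1279/6329) -> (6329/1279): both odd, 1279 mod 4 = 3, 6329 mod 4 = 1, so the flip contributes +1; sign now +1
(6329/1279): 6329 mod 1279 = 1213, so (6329/1279) = (1213/1279)
flip (1213/1279) -> (1279/1213): both odd, 1213 mod 4 = 1, 1279 mod 4 = 3, so the flip contributes +1; sign now +1
(1279/1213): 1279 mod 1213 = 66, so (1279/1213) = (66/1213)
factor out 2^1: 66 = 2^1·33; with 1213 mod 8 = 5, (2/1213) = -1; sign now -1; continue with (33/1213)
flip (33/1213) -> (1213/33): both odd, 33 mod 4 = 1, 1213 mod 4 = 1, so the flip contributes +1; sign now -1
(1213/33): 1213 mod 33 = 25, so (1213/33) = (25/33)
flip (25/33) -> (33/25): both odd, 25 mod 4 = 1, 33 mod 4 = 1, so the flip contributes +1; sign now -1
(33/25): 33 mod 25 = 8, so (33/25) = (8/25)
factor out 2^3: 8 = 2^3·1; with 25 mod 8 = 1, (2/25) = +1; sign now -1; continue with (1/25)
reached (1/25) = 1, so the symbol is -1

-1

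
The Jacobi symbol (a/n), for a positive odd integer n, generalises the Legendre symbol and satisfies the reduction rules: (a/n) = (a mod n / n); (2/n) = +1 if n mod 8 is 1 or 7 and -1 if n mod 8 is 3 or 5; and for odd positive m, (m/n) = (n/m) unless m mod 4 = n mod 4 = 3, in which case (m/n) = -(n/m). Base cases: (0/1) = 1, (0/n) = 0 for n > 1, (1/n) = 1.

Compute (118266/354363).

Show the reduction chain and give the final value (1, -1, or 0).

0

118266 = 2^1·59133; (2/354363) = -1 since 354363 mod 8 = 3, so (118266/354363) = (-1)^1·(59133/354363); sign now -1
reciprocity: (59133/354363) = +1·(354363/59133) since 59133 mod 4 = 1, 354363 mod 4 = 3; sign now -1
(354363/59133) = (58698/59133)   [reduce mod 59133]
58698 = 2^1·29349; (2/59133) = -1 since 59133 mod 8 = 5, so (58698/59133) = (-1)^1·(29349/59133); sign now +1
reciprocity: (29349/59133) = +1·(59133/29349) since 29349 mod 4 = 1, 59133 mod 4 = 1; sign now +1
(59133/29349) = (435/29349)   [reduce mod 29349]
reciprocity: (435/29349) = +1·(29349/435) since 435 mod 4 = 3, 29349 mod 4 = 1; sign now +1
(29349/435) = (204/435)   [reduce mod 435]
204 = 2^2·51; (2/435) = -1 since 435 mod 8 = 3, so (204/435) = (-1)^2·(51/435); sign now +1
reciprocity: (51/435) = -1·(435/51) since 51 mod 4 = 3, 435 mod 4 = 3; sign now -1
(435/51) = (27/51)   [reduce mod 51]
reciprocity: (27/51) = -1·(51/27) since 27 mod 4 = 3, 51 mod 4 = 3; sign now +1
(51/27) = (24/27)   [reduce mod 27]
24 = 2^3·3; (2/27) = -1 since 27 mod 8 = 3, so (24/27) = (-1)^3·(3/27); sign now -1
reciprocity: (3/27) = -1·(27/3) since 3 mod 4 = 3, 27 mod 4 = 3; sign now +1
(27/3) = (0/3)   [reduce mod 3]
(0/3) = 0   [gcd(a, n) > 1]; final value = 0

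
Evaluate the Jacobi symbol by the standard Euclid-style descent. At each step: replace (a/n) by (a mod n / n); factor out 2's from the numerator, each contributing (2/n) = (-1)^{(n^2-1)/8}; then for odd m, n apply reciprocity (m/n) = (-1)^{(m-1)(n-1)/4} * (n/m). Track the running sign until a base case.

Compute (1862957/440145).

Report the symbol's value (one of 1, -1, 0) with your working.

(1862957/440145): 1862957 mod 440145 = 102377, so (1862957/440145) = (102377/440145)
flip (102377/440145) -> (440145/102377): both odd, 102377 mod 4 = 1, 440145 mod 4 = 1, so the flip contributes +1; sign now +1
(440145/102377): 440145 mod 102377 = 30637, so (440145/102377) = (30637/102377)
flip (30637/102377) -> (102377/30637): both odd, 30637 mod 4 = 1, 102377 mod 4 = 1, so the flip contributes +1; sign now +1
(102377/30637): 102377 mod 30637 = 10466, so (102377/30637) = (10466/30637)
factor out 2^1: 10466 = 2^1·5233; with 30637 mod 8 = 5, (2/30637) = -1; sign now -1; continue with (5233/30637)
flip (5233/30637) -> (30637/5233): both odd, 5233 mod 4 = 1, 30637 mod 4 = 1, so the flip contributes +1; sign now -1
(30637/5233): 30637 mod 5233 = 4472, so (30637/5233) = (4472/5233)
factor out 2^3: 4472 = 2^3·559; with 5233 mod 8 = 1, (2/5233) = +1; sign now -1; continue with (559/5233)
flip (559/5233) -> (5233/559): both odd, 559 mod 4 = 3, 5233 mod 4 = 1, so the flip contributes +1; sign now -1
(5233/559): 5233 mod 559 = 202, so (5233/559) = (202/559)
factor out 2^1: 202 = 2^1·101; with 559 mod 8 = 7, (2/559) = +1; sign now -1; continue with (101/559)
flip (101/559) -> (559/101): both odd, 101 mod 4 = 1, 559 mod 4 = 3, so the flip contributes +1; sign now -1
(559/101): 559 mod 101 = 54, so (559/101) = (54/101)
factor out 2^1: 54 = 2^1·27; with 101 mod 8 = 5, (2/101) = -1; sign now +1; continue with (27/101)
flip (27/101) -> (101/27): both odd, 27 mod 4 = 3, 101 mod 4 = 1, so the flip contributes +1; sign now +1
(101/27): 101 mod 27 = 20, so (101/27) = (20/27)
factor out 2^2: 20 = 2^2·5; with 27 mod 8 = 3, (2/27) = -1; sign now +1; continue with (5/27)
flip (5/27) -> (27/5): both odd, 5 mod 4 = 1, 27 mod 4 = 3, so the flip contributes +1; sign now +1
(27/5): 27 mod 5 = 2, so (27/5) = (2/5)
factor out 2^1: 2 = 2^1·1; with 5 mod 8 = 5, (2/5) = -1; sign now -1; continue with (1/5)
reached (1/5) = 1, so the symbol is -1

-1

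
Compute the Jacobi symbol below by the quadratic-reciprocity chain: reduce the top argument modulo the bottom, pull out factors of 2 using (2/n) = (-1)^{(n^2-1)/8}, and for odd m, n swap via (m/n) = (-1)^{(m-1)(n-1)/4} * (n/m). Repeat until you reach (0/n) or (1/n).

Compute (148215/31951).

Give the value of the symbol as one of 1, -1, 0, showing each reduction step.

(148215/31951): 148215 mod 31951 = 20411, so (148215/31951) = (20411/31951)
flip (20411/31951) -> (31951/20411): both odd, 20411 mod 4 = 3, 31951 mod 4 = 3, so the flip contributes -1; sign now -1
(31951/20411): 31951 mod 20411 = 11540, so (31951/20411) = (11540/20411)
factor out 2^2: 11540 = 2^2·2885; with 20411 mod 8 = 3, (2/20411) = -1; sign now -1; continue with (2885/20411)
flip (2885/20411) -> (20411/2885): both odd, 2885 mod 4 = 1, 20411 mod 4 = 3, so the flip contributes +1; sign now -1
(20411/2885): 20411 mod 2885 = 216, so (20411/2885) = (216/2885)
factor out 2^3: 216 = 2^3·27; with 2885 mod 8 = 5, (2/2885) = -1; sign now +1; continue with (27/2885)
flip (27/2885) -> (2885/27): both odd, 27 mod 4 = 3, 2885 mod 4 = 1, so the flip contributes +1; sign now +1
(2885/27): 2885 mod 27 = 23, so (2885/27) = (23/27)
flip (23/27) -> (27/23): both odd, 23 mod 4 = 3, 27 mod 4 = 3, so the flip contributes -1; sign now -1
(27/23): 27 mod 23 = 4, so (27/23) = (4/23)
factor out 2^2: 4 = 2^2·1; with 23 mod 8 = 7, (2/23) = +1; sign now -1; continue with (1/23)
reached (1/23) = 1, so the symbol is -1

-1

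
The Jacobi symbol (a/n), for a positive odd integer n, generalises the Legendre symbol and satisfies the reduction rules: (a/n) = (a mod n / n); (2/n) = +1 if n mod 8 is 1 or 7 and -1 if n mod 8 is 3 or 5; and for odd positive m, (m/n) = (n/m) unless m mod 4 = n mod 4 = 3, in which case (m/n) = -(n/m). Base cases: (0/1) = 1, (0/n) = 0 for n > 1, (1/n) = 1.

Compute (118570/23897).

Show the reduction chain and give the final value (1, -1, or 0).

(118570/23897) = (22982/23897)   [reduce mod 23897]
22982 = 2^1·11491; (2/23897) = +1 since 23897 mod 8 = 1, so (22982/23897) = (+1)^1·(11491/23897); sign now +1
reciprocity: (11491/23897) = +1·(23897/11491) since 11491 mod 4 = 3, 23897 mod 4 = 1; sign now +1
(23897/11491) = (915/11491)   [reduce mod 11491]
reciprocity: (915/11491) = -1·(11491/915) since 915 mod 4 = 3, 11491 mod 4 = 3; sign now -1
(11491/915) = (511/915)   [reduce mod 915]
reciprocity: (511/915) = -1·(915/511) since 511 mod 4 = 3, 915 mod 4 = 3; sign now +1
(915/511) = (404/511)   [reduce mod 511]
404 = 2^2·101; (2/511) = +1 since 511 mod 8 = 7, so (404/511) = (+1)^2·(101/511); sign now +1
reciprocity: (101/511) = +1·(511/101) since 101 mod 4 = 1, 511 mod 4 = 3; sign now +1
(511/101) = (6/101)   [reduce mod 101]
6 = 2^1·3; (2/101) = -1 since 101 mod 8 = 5, so (6/101) = (-1)^1·(3/101); sign now -1
reciprocity: (3/101) = +1·(101/3) since 3 mod 4 = 3, 101 mod 4 = 1; sign now -1
(101/3) = (2/3)   [reduce mod 3]
2 = 2^1·1; (2/3) = -1 since 3 mod 8 = 3, so (2/3) = (-1)^1·(1/3); sign now +1
(1/3) = 1; final value = sign = +1

1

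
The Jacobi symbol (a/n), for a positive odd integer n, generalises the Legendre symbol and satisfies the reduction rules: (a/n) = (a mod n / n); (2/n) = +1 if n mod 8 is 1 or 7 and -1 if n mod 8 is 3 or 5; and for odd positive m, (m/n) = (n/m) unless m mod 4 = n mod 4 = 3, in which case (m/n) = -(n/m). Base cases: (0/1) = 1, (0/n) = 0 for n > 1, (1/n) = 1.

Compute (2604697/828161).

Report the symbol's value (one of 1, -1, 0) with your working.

1

(2604697/828161): 2604697 mod 828161 = 120214, so (2604697/828161) = (120214/828161)
factor out 2^1: 120214 = 2^1·60107; with 828161 mod 8 = 1, (2/828161) = +1; sign now +1; continue with (60107/828161)
flip (60107/828161) -> (828161/60107): both odd, 60107 mod 4 = 3, 828161 mod 4 = 1, so the flip contributes +1; sign now +1
(828161/60107): 828161 mod 60107 = 46770, so (828161/60107) = (46770/60107)
factor out 2^1: 46770 = 2^1·23385; with 60107 mod 8 = 3, (2/60107) = -1; sign now -1; continue with (23385/60107)
flip (23385/60107) -> (60107/23385): both odd, 23385 mod 4 = 1, 60107 mod 4 = 3, so the flip contributes +1; sign now -1
(60107/23385): 60107 mod 23385 = 13337, so (60107/23385) = (13337/23385)
flip (13337/23385) -> (23385/13337): both odd, 13337 mod 4 = 1, 23385 mod 4 = 1, so the flip contributes +1; sign now -1
(23385/13337): 23385 mod 13337 = 10048, so (23385/13337) = (10048/13337)
factor out 2^6: 10048 = 2^6·157; with 13337 mod 8 = 1, (2/13337) = +1; sign now -1; continue with (157/13337)
flip (157/13337) -> (13337/157): both odd, 157 mod 4 = 1, 13337 mod 4 = 1, so the flip contributes +1; sign now -1
(13337/157): 13337 mod 157 = 149, so (13337/157) = (149/157)
flip (149/157) -> (157/149): both odd, 149 mod 4 = 1, 157 mod 4 = 1, so the flip contributes +1; sign now -1
(157/149): 157 mod 149 = 8, so (157/149) = (8/149)
factor out 2^3: 8 = 2^3·1; with 149 mod 8 = 5, (2/149) = -1; sign now +1; continue with (1/149)
reached (1/149) = 1, so the symbol is +1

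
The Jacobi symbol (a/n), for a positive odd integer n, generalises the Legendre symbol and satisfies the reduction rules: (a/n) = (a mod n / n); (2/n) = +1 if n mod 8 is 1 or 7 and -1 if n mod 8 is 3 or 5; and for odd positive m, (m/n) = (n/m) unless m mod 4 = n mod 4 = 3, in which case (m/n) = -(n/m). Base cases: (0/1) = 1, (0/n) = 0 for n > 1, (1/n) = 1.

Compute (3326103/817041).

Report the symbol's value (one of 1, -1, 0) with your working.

(3326103/817041) = (57939/817041)   [reduce mod 817041]
reciprocity: (57939/817041) = +1·(817041/57939) since 57939 mod 4 = 3, 817041 mod 4 = 1; sign now +1
(817041/57939) = (5895/57939)   [reduce mod 57939]
reciprocity: (5895/57939) = -1·(57939/5895) since 5895 mod 4 = 3, 57939 mod 4 = 3; sign now -1
(57939/5895) = (4884/5895)   [reduce mod 5895]
4884 = 2^2·1221; (2/5895) = +1 since 5895 mod 8 = 7, so (4884/5895) = (+1)^2·(1221/5895); sign now -1
reciprocity: (1221/5895) = +1·(5895/1221) since 1221 mod 4 = 1, 5895 mod 4 = 3; sign now -1
(5895/1221) = (1011/1221)   [reduce mod 1221]
reciprocity: (1011/1221) = +1·(1221/1011) since 1011 mod 4 = 3, 1221 mod 4 = 1; sign now -1
(1221/1011) = (210/1011)   [reduce mod 1011]
210 = 2^1·105; (2/1011) = -1 since 1011 mod 8 = 3, so (210/1011) = (-1)^1·(105/1011); sign now +1
reciprocity: (105/1011) = +1·(1011/105) since 105 mod 4 = 1, 1011 mod 4 = 3; sign now +1
(1011/105) = (66/105)   [reduce mod 105]
66 = 2^1·33; (2/105) = +1 since 105 mod 8 = 1, so (66/105) = (+1)^1·(33/105); sign now +1
reciprocity: (33/105) = +1·(105/33) since 33 mod 4 = 1, 105 mod 4 = 1; sign now +1
(105/33) = (6/33)   [reduce mod 33]
6 = 2^1·3; (2/33) = +1 since 33 mod 8 = 1, so (6/33) = (+1)^1·(3/33); sign now +1
reciprocity: (3/33) = +1·(33/3) since 3 mod 4 = 3, 33 mod 4 = 1; sign now +1
(33/3) = (0/3)   [reduce mod 3]
(0/3) = 0   [gcd(a, n) > 1]; final value = 0

0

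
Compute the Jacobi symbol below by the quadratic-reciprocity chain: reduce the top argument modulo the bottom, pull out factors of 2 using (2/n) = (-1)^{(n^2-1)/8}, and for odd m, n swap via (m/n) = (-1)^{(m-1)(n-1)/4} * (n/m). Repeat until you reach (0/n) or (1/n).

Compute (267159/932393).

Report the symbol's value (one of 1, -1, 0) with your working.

-1

reciprocity: (267159/932393) = +1·(932393/267159) since 267159 mod 4 = 3, 932393 mod 4 = 1; sign now +1
(932393/267159) = (130916/267159)   [reduce mod 267159]
130916 = 2^2·32729; (2/267159) = +1 since 267159 mod 8 = 7, so (130916/267159) = (+1)^2·(32729/267159); sign now +1
reciprocity: (32729/267159) = +1·(267159/32729) since 32729 mod 4 = 1, 267159 mod 4 = 3; sign now +1
(267159/32729) = (5327/32729)   [reduce mod 32729]
reciprocity: (5327/32729) = +1·(32729/5327) since 5327 mod 4 = 3, 32729 mod 4 = 1; sign now +1
(32729/5327) = (767/5327)   [reduce mod 5327]
reciprocity: (767/5327) = -1·(5327/767) since 767 mod 4 = 3, 5327 mod 4 = 3; sign now -1
(5327/767) = (725/767)   [reduce mod 767]
reciprocity: (725/767) = +1·(767/725) since 725 mod 4 = 1, 767 mod 4 = 3; sign now -1
(767/725) = (42/725)   [reduce mod 725]
42 = 2^1·21; (2/725) = -1 since 725 mod 8 = 5, so (42/725) = (-1)^1·(21/725); sign now +1
reciprocity: (21/725) = +1·(725/21) since 21 mod 4 = 1, 725 mod 4 = 1; sign now +1
(725/21) = (11/21)   [reduce mod 21]
reciprocity: (11/21) = +1·(21/11) since 11 mod 4 = 3, 21 mod 4 = 1; sign now +1
(21/11) = (10/11)   [reduce mod 11]
10 = 2^1·5; (2/11) = -1 since 11 mod 8 = 3, so (10/11) = (-1)^1·(5/11); sign now -1
reciprocity: (5/11) = +1·(11/5) since 5 mod 4 = 1, 11 mod 4 = 3; sign now -1
(11/5) = (1/5)   [reduce mod 5]
(1/5) = 1; final value = sign = -1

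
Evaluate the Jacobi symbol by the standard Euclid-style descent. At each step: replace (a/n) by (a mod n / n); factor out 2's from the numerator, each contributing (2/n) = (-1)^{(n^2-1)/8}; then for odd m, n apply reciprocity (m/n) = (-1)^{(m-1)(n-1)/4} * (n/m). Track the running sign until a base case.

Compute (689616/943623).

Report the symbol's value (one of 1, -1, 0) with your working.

689616 = 2^4·43101; (2/943623) = +1 since 943623 mod 8 = 7, so (689616/943623) = (+1)^4·(43101/943623); sign now +1
reciprocity: (43101/943623) = +1·(943623/43101) since 43101 mod 4 = 1, 943623 mod 4 = 3; sign now +1
(943623/43101) = (38502/43101)   [reduce mod 43101]
38502 = 2^1·19251; (2/43101) = -1 since 43101 mod 8 = 5, so (38502/43101) = (-1)^1·(19251/43101); sign now -1
reciprocity: (19251/43101) = +1·(43101/19251) since 19251 mod 4 = 3, 43101 mod 4 = 1; sign now -1
(43101/19251) = (4599/19251)   [reduce mod 19251]
reciprocity: (4599/19251) = -1·(19251/4599) since 4599 mod 4 = 3, 19251 mod 4 = 3; sign now +1
(19251/4599) = (855/4599)   [reduce mod 4599]
reciprocity: (855/4599) = -1·(4599/855) since 855 mod 4 = 3, 4599 mod 4 = 3; sign now -1
(4599/855) = (324/855)   [reduce mod 855]
324 = 2^2·81; (2/855) = +1 since 855 mod 8 = 7, so (324/855) = (+1)^2·(81/855); sign now -1
reciprocity: (81/855) = +1·(855/81) since 81 mod 4 = 1, 855 mod 4 = 3; sign now -1
(855/81) = (45/81)   [reduce mod 81]
reciprocity: (45/81) = +1·(81/45) since 45 mod 4 = 1, 81 mod 4 = 1; sign now -1
(81/45) = (36/45)   [reduce mod 45]
36 = 2^2·9; (2/45) = -1 since 45 mod 8 = 5, so (36/45) = (-1)^2·(9/45); sign now -1
reciprocity: (9/45) = +1·(45/9) since 9 mod 4 = 1, 45 mod 4 = 1; sign now -1
(45/9) = (0/9)   [reduce mod 9]
(0/9) = 0   [gcd(a, n) > 1]; final value = 0

0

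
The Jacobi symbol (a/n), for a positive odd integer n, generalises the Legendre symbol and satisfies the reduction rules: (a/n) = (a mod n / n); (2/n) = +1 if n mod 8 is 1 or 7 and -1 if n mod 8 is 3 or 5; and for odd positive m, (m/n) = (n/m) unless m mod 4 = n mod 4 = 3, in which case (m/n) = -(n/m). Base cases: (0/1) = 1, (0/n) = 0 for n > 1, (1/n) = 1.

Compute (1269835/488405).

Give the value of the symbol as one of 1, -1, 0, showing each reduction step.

(1269835/488405) = (293025/488405)   [reduce mod 488405]
reciprocity: (293025/488405) = +1·(488405/293025) since 293025 mod 4 = 1, 488405 mod 4 = 1; sign now +1
(488405/293025) = (195380/293025)   [reduce mod 293025]
195380 = 2^2·48845; (2/293025) = +1 since 293025 mod 8 = 1, so (195380/293025) = (+1)^2·(48845/293025); sign now +1
reciprocity: (48845/293025) = +1·(293025/48845) since 48845 mod 4 = 1, 293025 mod 4 = 1; sign now +1
(293025/48845) = (48800/48845)   [reduce mod 48845]
48800 = 2^5·1525; (2/48845) = -1 since 48845 mod 8 = 5, so (48800/48845) = (-1)^5·(1525/48845); sign now -1
reciprocity: (1525/48845) = +1·(48845/1525) since 1525 mod 4 = 1, 48845 mod 4 = 1; sign now -1
(48845/1525) = (45/1525)   [reduce mod 1525]
reciprocity: (45/1525) = +1·(1525/45) since 45 mod 4 = 1, 1525 mod 4 = 1; sign now -1
(1525/45) = (40/45)   [reduce mod 45]
40 = 2^3·5; (2/45) = -1 since 45 mod 8 = 5, so (40/45) = (-1)^3·(5/45); sign now +1
reciprocity: (5/45) = +1·(45/5) since 5 mod 4 = 1, 45 mod 4 = 1; sign now +1
(45/5) = (0/5)   [reduce mod 5]
(0/5) = 0   [gcd(a, n) > 1]; final value = 0

0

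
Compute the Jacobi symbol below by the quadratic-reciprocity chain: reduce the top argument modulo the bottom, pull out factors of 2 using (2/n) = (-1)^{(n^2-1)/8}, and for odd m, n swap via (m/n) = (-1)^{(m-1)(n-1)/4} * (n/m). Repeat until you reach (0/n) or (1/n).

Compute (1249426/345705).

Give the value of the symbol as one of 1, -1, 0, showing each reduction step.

(1249426/345705): 1249426 mod 345705 = 212311, so (1249426/345705) = (212311/345705)
flip (212311/345705) -> (345705/212311): both odd, 212311 mod 4 = 3, 345705 mod 4 = 1, so the flip contributes +1; sign now +1
(345705/212311): 345705 mod 212311 = 133394, so (345705/212311) = (133394/212311)
factor out 2^1: 133394 = 2^1·66697; with 212311 mod 8 = 7, (2/212311) = +1; sign now +1; continue with (66697/212311)
flip (66697/212311) -> (212311/66697): both odd, 66697 mod 4 = 1, 212311 mod 4 = 3, so the flip contributes +1; sign now +1
(212311/66697): 212311 mod 66697 = 12220, so (212311/66697) = (12220/66697)
factor out 2^2: 12220 = 2^2·3055; with 66697 mod 8 = 1, (2/66697) = +1; sign now +1; continue with (3055/66697)
flip (3055/66697) -> (66697/3055): both odd, 3055 mod 4 = 3, 66697 mod 4 = 1, so the flip contributes +1; sign now +1
(66697/3055): 66697 mod 3055 = 2542, so (66697/3055) = (2542/3055)
factor out 2^1: 2542 = 2^1·1271; with 3055 mod 8 = 7, (2/3055) = +1; sign now +1; continue with (1271/3055)
flip (1271/3055) -> (3055/1271): both odd, 1271 mod 4 = 3, 3055 mod 4 = 3, so the flip contributes -1; sign now -1
(3055/1271): 3055 mod 1271 = 513, so (3055/1271) = (513/1271)
flip (513/1271) -> (1271/513): both odd, 513 mod 4 = 1, 1271 mod 4 = 3, so the flip contributes +1; sign now -1
(1271/513): 1271 mod 513 = 245, so (1271/513) = (245/513)
flip (245/513) -> (513/245): both odd, 245 mod 4 = 1, 513 mod 4 = 1, so the flip contributes +1; sign now -1
(513/245): 513 mod 245 = 23, so (513/245) = (23/245)
flip (23/245) -> (245/23): both odd, 23 mod 4 = 3, 245 mod 4 = 1, so the flip contributes +1; sign now -1
(245/23): 245 mod 23 = 15, so (245/23) = (15/23)
flip (15/23) -> (23/15): both odd, 15 mod 4 = 3, 23 mod 4 = 3, so the flip contributes -1; sign now +1
(23/15): 23 mod 15 = 8, so (23/15) = (8/15)
factor out 2^3: 8 = 2^3·1; with 15 mod 8 = 7, (2/15) = +1; sign now +1; continue with (1/15)
reached (1/15) = 1, so the symbol is +1

1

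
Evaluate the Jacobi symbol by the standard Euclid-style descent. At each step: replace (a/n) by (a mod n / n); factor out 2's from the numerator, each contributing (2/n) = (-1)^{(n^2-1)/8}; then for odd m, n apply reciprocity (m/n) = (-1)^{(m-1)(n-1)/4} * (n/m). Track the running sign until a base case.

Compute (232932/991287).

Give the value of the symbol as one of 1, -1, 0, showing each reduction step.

0

232932 = 2^2·58233; (2/991287) = +1 since 991287 mod 8 = 7, so (232932/991287) = (+1)^2·(58233/991287); sign now +1
reciprocity: (58233/991287) = +1·(991287/58233) since 58233 mod 4 = 1, 991287 mod 4 = 3; sign now +1
(991287/58233) = (1326/58233)   [reduce mod 58233]
1326 = 2^1·663; (2/58233) = +1 since 58233 mod 8 = 1, so (1326/58233) = (+1)^1·(663/58233); sign now +1
reciprocity: (663/58233) = +1·(58233/663) since 663 mod 4 = 3, 58233 mod 4 = 1; sign now +1
(58233/663) = (552/663)   [reduce mod 663]
552 = 2^3·69; (2/663) = +1 since 663 mod 8 = 7, so (552/663) = (+1)^3·(69/663); sign now +1
reciprocity: (69/663) = +1·(663/69) since 69 mod 4 = 1, 663 mod 4 = 3; sign now +1
(663/69) = (42/69)   [reduce mod 69]
42 = 2^1·21; (2/69) = -1 since 69 mod 8 = 5, so (42/69) = (-1)^1·(21/69); sign now -1
reciprocity: (21/69) = +1·(69/21) since 21 mod 4 = 1, 69 mod 4 = 1; sign now -1
(69/21) = (6/21)   [reduce mod 21]
6 = 2^1·3; (2/21) = -1 since 21 mod 8 = 5, so (6/21) = (-1)^1·(3/21); sign now +1
reciprocity: (3/21) = +1·(21/3) since 3 mod 4 = 3, 21 mod 4 = 1; sign now +1
(21/3) = (0/3)   [reduce mod 3]
(0/3) = 0   [gcd(a, n) > 1]; final value = 0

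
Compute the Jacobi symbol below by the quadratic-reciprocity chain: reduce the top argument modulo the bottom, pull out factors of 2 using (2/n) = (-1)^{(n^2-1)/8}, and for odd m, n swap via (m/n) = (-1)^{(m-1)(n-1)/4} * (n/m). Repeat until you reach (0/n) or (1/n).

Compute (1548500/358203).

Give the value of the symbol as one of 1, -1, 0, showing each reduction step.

-1

(1548500/358203) = (115688/358203)   [reduce mod 358203]
115688 = 2^3·14461; (2/358203) = -1 since 358203 mod 8 = 3, so (115688/358203) = (-1)^3·(14461/358203); sign now -1
reciprocity: (14461/358203) = +1·(358203/14461) since 14461 mod 4 = 1, 358203 mod 4 = 3; sign now -1
(358203/14461) = (11139/14461)   [reduce mod 14461]
reciprocity: (11139/14461) = +1·(14461/11139) since 11139 mod 4 = 3, 14461 mod 4 = 1; sign now -1
(14461/11139) = (3322/11139)   [reduce mod 11139]
3322 = 2^1·1661; (2/11139) = -1 since 11139 mod 8 = 3, so (3322/11139) = (-1)^1·(1661/11139); sign now +1
reciprocity: (1661/11139) = +1·(11139/1661) since 1661 mod 4 = 1, 11139 mod 4 = 3; sign now +1
(11139/1661) = (1173/1661)   [reduce mod 1661]
reciprocity: (1173/1661) = +1·(1661/1173) since 1173 mod 4 = 1, 1661 mod 4 = 1; sign now +1
(1661/1173) = (488/1173)   [reduce mod 1173]
488 = 2^3·61; (2/1173) = -1 since 1173 mod 8 = 5, so (488/1173) = (-1)^3·(61/1173); sign now -1
reciprocity: (61/1173) = +1·(1173/61) since 61 mod 4 = 1, 1173 mod 4 = 1; sign now -1
(1173/61) = (14/61)   [reduce mod 61]
14 = 2^1·7; (2/61) = -1 since 61 mod 8 = 5, so (14/61) = (-1)^1·(7/61); sign now +1
reciprocity: (7/61) = +1·(61/7) since 7 mod 4 = 3, 61 mod 4 = 1; sign now +1
(61/7) = (5/7)   [reduce mod 7]
reciprocity: (5/7) = +1·(7/5) since 5 mod 4 = 1, 7 mod 4 = 3; sign now +1
(7/5) = (2/5)   [reduce mod 5]
2 = 2^1·1; (2/5) = -1 since 5 mod 8 = 5, so (2/5) = (-1)^1·(1/5); sign now -1
(1/5) = 1; final value = sign = -1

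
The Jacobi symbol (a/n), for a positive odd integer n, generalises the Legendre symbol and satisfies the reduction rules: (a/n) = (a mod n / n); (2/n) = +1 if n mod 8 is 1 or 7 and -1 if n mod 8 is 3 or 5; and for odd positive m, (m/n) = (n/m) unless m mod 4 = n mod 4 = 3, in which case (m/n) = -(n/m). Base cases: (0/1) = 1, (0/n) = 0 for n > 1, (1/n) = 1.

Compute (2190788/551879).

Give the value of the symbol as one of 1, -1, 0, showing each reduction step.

1

(2190788/551879): 2190788 mod 551879 = 535151, so (2190788/551879) = (535151/551879)
flip (535151/551879) -> (551879/535151): both odd, 535151 mod 4 = 3, 551879 mod 4 = 3, so the flip contributes -1; sign now -1
(551879/535151): 551879 mod 535151 = 16728, so (551879/535151) = (16728/535151)
factor out 2^3: 16728 = 2^3·2091; with 535151 mod 8 = 7, (2/535151) = +1; sign now -1; continue with (2091/535151)
flip (2091/535151) -> (535151/2091): both odd, 2091 mod 4 = 3, 535151 mod 4 = 3, so the flip contributes -1; sign now +1
(535151/2091): 535151 mod 2091 = 1946, so (535151/2091) = (1946/2091)
factor out 2^1: 1946 = 2^1·973; with 2091 mod 8 = 3, (2/2091) = -1; sign now -1; continue with (973/2091)
flip (973/2091) -> (2091/973): both odd, 973 mod 4 = 1, 2091 mod 4 = 3, so the flip contributes +1; sign now -1
(2091/973): 2091 mod 973 = 145, so (2091/973) = (145/973)
flip (145/973) -> (973/145): both odd, 145 mod 4 = 1, 973 mod 4 = 1, so the flip contributes +1; sign now -1
(973/145): 973 mod 145 = 103, so (973/145) = (103/145)
flip (103/145) -> (145/103): both odd, 103 mod 4 = 3, 145 mod 4 = 1, so the flip contributes +1; sign now -1
(145/103): 145 mod 103 = 42, so (145/103) = (42/103)
factor out 2^1: 42 = 2^1·21; with 103 mod 8 = 7, (2/103) = +1; sign now -1; continue with (21/103)
flip (21/103) -> (103/21): both odd, 21 mod 4 = 1, 103 mod 4 = 3, so the flip contributes +1; sign now -1
(103/21): 103 mod 21 = 19, so (103/21) = (19/21)
flip (19/21) -> (21/19): both odd, 19 mod 4 = 3, 21 mod 4 = 1, so the flip contributes +1; sign now -1
(21/19): 21 mod 19 = 2, so (21/19) = (2/19)
factor out 2^1: 2 = 2^1·1; with 19 mod 8 = 3, (2/19) = -1; sign now +1; continue with (1/19)
reached (1/19) = 1, so the symbol is +1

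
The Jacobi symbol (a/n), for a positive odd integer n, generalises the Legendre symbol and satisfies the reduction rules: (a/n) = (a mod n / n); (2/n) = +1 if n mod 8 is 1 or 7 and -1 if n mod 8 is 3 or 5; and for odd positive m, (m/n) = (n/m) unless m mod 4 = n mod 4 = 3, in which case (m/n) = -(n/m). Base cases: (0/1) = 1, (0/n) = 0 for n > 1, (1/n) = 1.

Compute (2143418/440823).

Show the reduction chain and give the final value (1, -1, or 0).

(2143418/440823): 2143418 mod 440823 = 380126, so (2143418/440823) = (380126/440823)
factor out 2^1: 380126 = 2^1·190063; with 440823 mod 8 = 7, (2/440823) = +1; sign now +1; continue with (190063/440823)
flip (190063/440823) -> (440823/190063): both odd, 190063 mod 4 = 3, 440823 mod 4 = 3, so the flip contributes -1; sign now -1
(440823/190063): 440823 mod 190063 = 60697, so (440823/190063) = (60697/190063)
flip (60697/190063) -> (190063/60697): both odd, 60697 mod 4 = 1, 190063 mod 4 = 3, so the flip contributes +1; sign now -1
(190063/60697): 190063 mod 60697 = 7972, so (190063/60697) = (7972/60697)
factor out 2^2: 7972 = 2^2·1993; with 60697 mod 8 = 1, (2/60697) = +1; sign now -1; continue with (1993/60697)
flip (1993/60697) -> (60697/1993): both odd, 1993 mod 4 = 1, 60697 mod 4 = 1, so the flip contributes +1; sign now -1
(60697/1993): 60697 mod 1993 = 907, so (60697/1993) = (907/1993)
flip (907/1993) -> (1993/907): both odd, 907 mod 4 = 3, 1993 mod 4 = 1, so the flip contributes +1; sign now -1
(1993/907): 1993 mod 907 = 179, so (1993/907) = (179/907)
flip (179/907) -> (907/179): both odd, 179 mod 4 = 3, 907 mod 4 = 3, so the flip contributes -1; sign now +1
(907/179): 907 mod 179 = 12, so (907/179) = (12/179)
factor out 2^2: 12 = 2^2·3; with 179 mod 8 = 3, (2/179) = -1; sign now +1; continue with (3/179)
flip (3/179) -> (179/3): both odd, 3 mod 4 = 3, 179 mod 4 = 3, so the flip contributes -1; sign now -1
(179/3): 179 mod 3 = 2, so (179/3) = (2/3)
factor out 2^1: 2 = 2^1·1; with 3 mod 8 = 3, (2/3) = -1; sign now +1; continue with (1/3)
reached (1/3) = 1, so the symbol is +1

1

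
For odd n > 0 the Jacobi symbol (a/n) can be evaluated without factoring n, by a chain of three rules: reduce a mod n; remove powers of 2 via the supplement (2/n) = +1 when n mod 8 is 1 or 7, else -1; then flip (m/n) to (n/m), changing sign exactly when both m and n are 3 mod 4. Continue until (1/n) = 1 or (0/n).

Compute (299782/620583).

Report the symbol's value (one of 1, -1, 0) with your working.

-1

299782 = 2^1·149891; (2/620583) = +1 since 620583 mod 8 = 7, so (299782/620583) = (+1)^1·(149891/620583); sign now +1
reciprocity: (149891/620583) = -1·(620583/149891) since 149891 mod 4 = 3, 620583 mod 4 = 3; sign now -1
(620583/149891) = (21019/149891)   [reduce mod 149891]
reciprocity: (21019/149891) = -1·(149891/21019) since 21019 mod 4 = 3, 149891 mod 4 = 3; sign now +1
(149891/21019) = (2758/21019)   [reduce mod 21019]
2758 = 2^1·1379; (2/21019) = -1 since 21019 mod 8 = 3, so (2758/21019) = (-1)^1·(1379/21019); sign now -1
reciprocity: (1379/21019) = -1·(21019/1379) since 1379 mod 4 = 3, 21019 mod 4 = 3; sign now +1
(21019/1379) = (334/1379)   [reduce mod 1379]
334 = 2^1·167; (2/1379) = -1 since 1379 mod 8 = 3, so (334/1379) = (-1)^1·(167/1379); sign now -1
reciprocity: (167/1379) = -1·(1379/167) since 167 mod 4 = 3, 1379 mod 4 = 3; sign now +1
(1379/167) = (43/167)   [reduce mod 167]
reciprocity: (43/167) = -1·(167/43) since 43 mod 4 = 3, 167 mod 4 = 3; sign now -1
(167/43) = (38/43)   [reduce mod 43]
38 = 2^1·19; (2/43) = -1 since 43 mod 8 = 3, so (38/43) = (-1)^1·(19/43); sign now +1
reciprocity: (19/43) = -1·(43/19) since 19 mod 4 = 3, 43 mod 4 = 3; sign now -1
(43/19) = (5/19)   [reduce mod 19]
reciprocity: (5/19) = +1·(19/5) since 5 mod 4 = 1, 19 mod 4 = 3; sign now -1
(19/5) = (4/5)   [reduce mod 5]
4 = 2^2·1; (2/5) = -1 since 5 mod 8 = 5, so (4/5) = (-1)^2·(1/5); sign now -1
(1/5) = 1; final value = sign = -1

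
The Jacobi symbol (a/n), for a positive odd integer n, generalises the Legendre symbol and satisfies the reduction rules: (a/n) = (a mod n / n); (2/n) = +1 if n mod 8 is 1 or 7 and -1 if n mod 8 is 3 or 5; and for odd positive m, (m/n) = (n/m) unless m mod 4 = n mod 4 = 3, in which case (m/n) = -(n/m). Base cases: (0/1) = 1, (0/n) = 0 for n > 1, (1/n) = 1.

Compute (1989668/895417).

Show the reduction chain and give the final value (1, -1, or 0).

-1

(1989668/895417) = (198834/895417)   [reduce mod 895417]
198834 = 2^1·99417; (2/895417) = +1 since 895417 mod 8 = 1, so (198834/895417) = (+1)^1·(99417/895417); sign now +1
reciprocity: (99417/895417) = +1·(895417/99417) since 99417 mod 4 = 1, 895417 mod 4 = 1; sign now +1
(895417/99417) = (664/99417)   [reduce mod 99417]
664 = 2^3·83; (2/99417) = +1 since 99417 mod 8 = 1, so (664/99417) = (+1)^3·(83/99417); sign now +1
reciprocity: (83/99417) = +1·(99417/83) since 83 mod 4 = 3, 99417 mod 4 = 1; sign now +1
(99417/83) = (66/83)   [reduce mod 83]
66 = 2^1·33; (2/83) = -1 since 83 mod 8 = 3, so (66/83) = (-1)^1·(33/83); sign now -1
reciprocity: (33/83) = +1·(83/33) since 33 mod 4 = 1, 83 mod 4 = 3; sign now -1
(83/33) = (17/33)   [reduce mod 33]
reciprocity: (17/33) = +1·(33/17) since 17 mod 4 = 1, 33 mod 4 = 1; sign now -1
(33/17) = (16/17)   [reduce mod 17]
16 = 2^4·1; (2/17) = +1 since 17 mod 8 = 1, so (16/17) = (+1)^4·(1/17); sign now -1
(1/17) = 1; final value = sign = -1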